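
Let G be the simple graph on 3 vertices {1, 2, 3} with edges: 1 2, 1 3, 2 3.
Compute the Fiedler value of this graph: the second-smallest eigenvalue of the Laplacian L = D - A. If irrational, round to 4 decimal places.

3

Reading degrees in the order [1, 2, 3] gives [2, 2, 2]; set D = diag(2, 2, 2) and form L = D - A. Computing the eigenvalues of L and sorting gives [0, 3, 3]. The Fiedler value lambda_2 = 3 is strictly positive, so the graph is connected. The eigenvalues sum to 6, which equals trace(L) = 2|E|.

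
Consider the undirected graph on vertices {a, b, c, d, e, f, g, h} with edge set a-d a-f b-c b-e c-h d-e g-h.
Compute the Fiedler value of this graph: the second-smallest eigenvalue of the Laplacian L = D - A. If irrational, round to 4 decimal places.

0.1522

With the vertex order [a, b, c, d, e, f, g, h], the degrees are [2, 2, 2, 2, 2, 1, 1, 2], giving D = diag(2, 2, 2, 2, 2, 1, 1, 2) and L = D - A. Computing the eigenvalues of L and sorting gives [0, 0.1522, 0.5858, 1.2346, 2, 2.7654, 3.4142, 3.8478]. The Fiedler value lambda_2 = 0.1522 is strictly positive, so the graph is connected. By the matrix-tree theorem the graph has (1/8) * product of the nonzero eigenvalues = 1 spanning tree.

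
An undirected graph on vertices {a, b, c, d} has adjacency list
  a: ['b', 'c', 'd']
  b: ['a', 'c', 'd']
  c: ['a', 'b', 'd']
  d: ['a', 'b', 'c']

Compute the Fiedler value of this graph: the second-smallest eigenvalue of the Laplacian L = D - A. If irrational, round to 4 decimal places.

Each diagonal entry of L is the vertex degree and each off-diagonal entry is -1 where an edge is present, 0 otherwise; in the order [a, b, c, d] the diagonal is [3, 3, 3, 3]. The sorted Laplacian eigenvalues are [0, 4, 4, 4]; the algebraic connectivity is the second entry, 4. The eigenvalues sum to 12, which equals trace(L) = 2|E|. The largest eigenvalue, 4, is at most the vertex count 4.

4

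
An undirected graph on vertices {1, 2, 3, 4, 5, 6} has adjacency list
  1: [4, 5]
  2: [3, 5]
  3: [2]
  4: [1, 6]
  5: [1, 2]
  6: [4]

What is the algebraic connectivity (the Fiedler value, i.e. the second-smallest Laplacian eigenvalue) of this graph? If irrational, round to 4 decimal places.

0.2679

With the vertex order [1, 2, 3, 4, 5, 6], the degrees are [2, 2, 1, 2, 2, 1], giving D = diag(2, 2, 1, 2, 2, 1) and L = D - A. The smallest Laplacian eigenvalue is always 0. The next one, lambda_2 = 0.2679, measures how hard the graph is to disconnect: larger values mean better connectivity. The largest eigenvalue, 3.7321, is at most the vertex count 6. The eigenvalues sum to 10, which equals trace(L) = 2|E|.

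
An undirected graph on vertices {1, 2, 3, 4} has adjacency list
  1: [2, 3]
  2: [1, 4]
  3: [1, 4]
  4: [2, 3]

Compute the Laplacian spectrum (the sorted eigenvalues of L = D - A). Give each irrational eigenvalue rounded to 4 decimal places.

With the vertex order [1, 2, 3, 4], the degrees are [2, 2, 2, 2], giving D = diag(2, 2, 2, 2) and L = D - A. Since every row of L sums to 0, the all-ones vector is in the kernel and 0 is an eigenvalue. There is one zero in the spectrum, matching the 1 component.

[0, 2, 2, 4]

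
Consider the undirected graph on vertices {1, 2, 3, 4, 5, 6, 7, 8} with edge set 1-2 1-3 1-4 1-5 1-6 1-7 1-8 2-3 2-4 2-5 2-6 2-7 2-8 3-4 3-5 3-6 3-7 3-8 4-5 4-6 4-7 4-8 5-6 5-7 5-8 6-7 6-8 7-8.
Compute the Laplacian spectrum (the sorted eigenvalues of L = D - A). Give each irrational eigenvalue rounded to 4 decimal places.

[0, 8, 8, 8, 8, 8, 8, 8]

With the vertex order [1, 2, 3, 4, 5, 6, 7, 8], the degrees are [7, 7, 7, 7, 7, 7, 7, 7], giving D = diag(7, 7, 7, 7, 7, 7, 7, 7) and L = D - A. L is symmetric positive semidefinite, so every eigenvalue is real and nonnegative. There is one zero in the spectrum, matching the 1 component.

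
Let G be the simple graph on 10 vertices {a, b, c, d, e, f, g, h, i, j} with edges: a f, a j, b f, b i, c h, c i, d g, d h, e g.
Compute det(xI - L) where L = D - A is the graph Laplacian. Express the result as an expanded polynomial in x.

x^10 - 18x^9 + 136x^8 - 560x^7 + 1365x^6 - 2002x^5 + 1716x^4 - 792x^3 + 165x^2 - 10x

With the vertex order [a, b, c, d, e, f, g, h, i, j], the degrees are [2, 2, 2, 2, 1, 2, 2, 2, 2, 1], giving D = diag(2, 2, 2, 2, 1, 2, 2, 2, 2, 1) and L = D - A. Computing det(xI - L) by cofactor expansion (or equivalently via sum-over-permutations) gives x^10 - 18x^9 + 136x^8 - 560x^7 + 1365x^6 - 2002x^5 + 1716x^4 - 792x^3 + 165x^2 - 10x. Since p(0) = det(-L) = 0, x divides p(x). The eigenvalues sum to 18, which equals trace(L) = 2|E|. There is one zero in the spectrum, matching the 1 component.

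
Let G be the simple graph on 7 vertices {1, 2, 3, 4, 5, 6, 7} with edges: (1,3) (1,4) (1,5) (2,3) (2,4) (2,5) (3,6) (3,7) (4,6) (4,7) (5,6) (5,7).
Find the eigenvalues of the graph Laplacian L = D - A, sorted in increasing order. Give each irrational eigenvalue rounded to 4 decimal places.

[0, 3, 3, 3, 4, 4, 7]

With the vertex order [1, 2, 3, 4, 5, 6, 7], the degrees are [3, 3, 4, 4, 4, 3, 3], giving D = diag(3, 3, 4, 4, 4, 3, 3) and L = D - A. The multiplicity of 0 as a Laplacian eigenvalue equals the number of connected components. The largest eigenvalue, 7, is at most the vertex count 7.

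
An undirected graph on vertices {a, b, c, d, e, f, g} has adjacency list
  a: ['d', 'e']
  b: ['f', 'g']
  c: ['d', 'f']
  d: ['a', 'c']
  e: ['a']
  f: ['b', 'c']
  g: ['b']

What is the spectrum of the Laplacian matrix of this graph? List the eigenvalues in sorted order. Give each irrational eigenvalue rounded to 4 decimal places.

[0, 0.1981, 0.7530, 1.5550, 2.4450, 3.2470, 3.8019]

With the vertex order [a, b, c, d, e, f, g], the degrees are [2, 2, 2, 2, 1, 2, 1], giving D = diag(2, 2, 2, 2, 1, 2, 1) and L = D - A. Since every row of L sums to 0, the all-ones vector is in the kernel and 0 is an eigenvalue. The largest eigenvalue, 3.8019, is at most the vertex count 7.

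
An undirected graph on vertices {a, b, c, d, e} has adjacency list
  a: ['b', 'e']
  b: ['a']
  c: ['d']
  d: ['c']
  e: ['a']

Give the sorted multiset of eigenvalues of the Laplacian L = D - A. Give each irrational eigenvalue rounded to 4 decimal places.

[0, 0, 1, 2, 3]

With the vertex order [a, b, c, d, e], the degrees are [2, 1, 1, 1, 1], giving D = diag(2, 1, 1, 1, 1) and L = D - A. Diagonalising L (or applying a numerical eigensolver to the 5x5 matrix) gives the spectrum above. The 2 zero eigenvalues correspond to the 2 connected components. There are 2 zeros in the spectrum, matching the 2 components.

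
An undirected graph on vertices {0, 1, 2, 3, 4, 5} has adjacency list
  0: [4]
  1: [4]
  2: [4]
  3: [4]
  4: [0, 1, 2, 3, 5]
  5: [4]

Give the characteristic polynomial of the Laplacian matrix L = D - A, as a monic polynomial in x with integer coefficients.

x^6 - 10x^5 + 30x^4 - 40x^3 + 25x^2 - 6x

Each diagonal entry of L is the vertex degree and each off-diagonal entry is -1 where an edge is present, 0 otherwise; in the order [0, 1, 2, 3, 4, 5] the diagonal is [1, 1, 1, 1, 5, 1]. Computing det(xI - L) by cofactor expansion (or equivalently via sum-over-permutations) gives x^6 - 10x^5 + 30x^4 - 40x^3 + 25x^2 - 6x. Since p(0) = det(-L) = 0, x divides p(x). There is one zero in the spectrum, matching the 1 component.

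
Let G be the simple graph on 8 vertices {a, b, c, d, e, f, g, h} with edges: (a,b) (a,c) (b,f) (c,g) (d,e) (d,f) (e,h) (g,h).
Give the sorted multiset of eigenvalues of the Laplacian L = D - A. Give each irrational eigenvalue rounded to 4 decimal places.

[0, 0.5858, 0.5858, 2, 2, 3.4142, 3.4142, 4]

Each diagonal entry of L is the vertex degree and each off-diagonal entry is -1 where an edge is present, 0 otherwise; in the order [a, b, c, d, e, f, g, h] the diagonal is [2, 2, 2, 2, 2, 2, 2, 2]. The multiplicity of 0 as a Laplacian eigenvalue equals the number of connected components. There is one zero in the spectrum, matching the 1 component.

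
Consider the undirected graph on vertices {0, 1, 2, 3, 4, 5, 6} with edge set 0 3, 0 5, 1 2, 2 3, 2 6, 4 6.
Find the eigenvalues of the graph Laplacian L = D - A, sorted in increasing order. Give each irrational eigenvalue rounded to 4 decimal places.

[0, 0.2603, 0.6262, 1.4055, 2.2742, 3.0996, 4.3342]

Each diagonal entry of L is the vertex degree and each off-diagonal entry is -1 where an edge is present, 0 otherwise; in the order [0, 1, 2, 3, 4, 5, 6] the diagonal is [2, 1, 3, 2, 1, 1, 2]. The multiplicity of 0 as a Laplacian eigenvalue equals the number of connected components. The eigenvalues sum to 12, which equals trace(L) = 2|E|. The largest eigenvalue, 4.3342, is at most the vertex count 7.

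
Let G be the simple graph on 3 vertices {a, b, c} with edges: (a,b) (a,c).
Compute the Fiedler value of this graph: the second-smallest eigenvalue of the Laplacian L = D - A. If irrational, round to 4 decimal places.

With the vertex order [a, b, c], the degrees are [2, 1, 1], giving D = diag(2, 1, 1) and L = D - A. The smallest Laplacian eigenvalue is always 0. The next one, lambda_2 = 1, measures how hard the graph is to disconnect: larger values mean better connectivity. The eigenvalues sum to 4, which equals trace(L) = 2|E|. There is one zero in the spectrum, matching the 1 component.

1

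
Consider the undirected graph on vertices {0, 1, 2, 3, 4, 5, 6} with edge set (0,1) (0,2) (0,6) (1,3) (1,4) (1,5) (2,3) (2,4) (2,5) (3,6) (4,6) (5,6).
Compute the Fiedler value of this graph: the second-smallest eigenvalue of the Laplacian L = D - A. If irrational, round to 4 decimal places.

3

With the vertex order [0, 1, 2, 3, 4, 5, 6], the degrees are [3, 4, 4, 3, 3, 3, 4], giving D = diag(3, 4, 4, 3, 3, 3, 4) and L = D - A. The smallest Laplacian eigenvalue is always 0. The next one, lambda_2 = 3, measures how hard the graph is to disconnect: larger values mean better connectivity. By the matrix-tree theorem the graph has (1/7) * product of the nonzero eigenvalues = 432 spanning trees. The eigenvalues sum to 24, which equals trace(L) = 2|E|.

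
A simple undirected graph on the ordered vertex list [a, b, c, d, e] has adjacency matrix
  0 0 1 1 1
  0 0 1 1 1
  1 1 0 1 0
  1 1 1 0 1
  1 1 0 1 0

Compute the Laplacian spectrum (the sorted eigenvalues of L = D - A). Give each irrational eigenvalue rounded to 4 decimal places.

[0, 3, 3, 5, 5]

With the vertex order [a, b, c, d, e], the degrees are [3, 3, 3, 4, 3], giving D = diag(3, 3, 3, 4, 3) and L = D - A. Diagonalising L (or applying a numerical eigensolver to the 5x5 matrix) gives the spectrum above. The eigenvalues sum to 16, which equals trace(L) = 2|E|.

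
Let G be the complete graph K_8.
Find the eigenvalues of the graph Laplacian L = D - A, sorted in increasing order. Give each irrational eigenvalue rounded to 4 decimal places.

[0, 8, 8, 8, 8, 8, 8, 8]

The graph has 8 vertices and degree multiset [7, 7, 7, 7, 7, 7, 7, 7]; D is the diagonal matrix of degrees and L = D - A. L is symmetric positive semidefinite, so every eigenvalue is real and nonnegative. The single zero eigenvalue shows the graph is connected. The eigenvalues sum to 56, which equals trace(L) = 2|E|.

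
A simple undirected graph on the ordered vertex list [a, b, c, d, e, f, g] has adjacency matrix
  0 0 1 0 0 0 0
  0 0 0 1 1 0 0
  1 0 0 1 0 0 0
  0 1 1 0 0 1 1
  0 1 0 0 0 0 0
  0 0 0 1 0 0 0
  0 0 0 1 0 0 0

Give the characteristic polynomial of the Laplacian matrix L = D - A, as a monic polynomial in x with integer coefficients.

x^7 - 12x^6 + 52x^5 - 104x^4 + 100x^3 - 44x^2 + 7x

Each diagonal entry of L is the vertex degree and each off-diagonal entry is -1 where an edge is present, 0 otherwise; in the order [a, b, c, d, e, f, g] the diagonal is [1, 2, 2, 4, 1, 1, 1]. L has integer entries, so p(x) = det(xI - L) has integer coefficients. Expanding the determinant yields x^7 - 12x^6 + 52x^5 - 104x^4 + 100x^3 - 44x^2 + 7x. Since p(0) = det(-L) = 0, x divides p(x).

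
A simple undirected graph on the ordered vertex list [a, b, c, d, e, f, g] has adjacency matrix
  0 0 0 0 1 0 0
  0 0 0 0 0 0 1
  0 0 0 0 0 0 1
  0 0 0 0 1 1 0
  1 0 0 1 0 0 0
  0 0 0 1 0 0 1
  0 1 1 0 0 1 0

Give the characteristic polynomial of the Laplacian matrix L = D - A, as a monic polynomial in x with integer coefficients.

Reading degrees in the order [a, b, c, d, e, f, g] gives [1, 1, 1, 2, 2, 2, 3]; set D = diag(1, 1, 1, 2, 2, 2, 3) and form L = D - A. Computing det(xI - L) by cofactor expansion (or equivalently via sum-over-permutations) gives x^7 - 12x^6 + 54x^5 - 114x^4 + 116x^3 - 52x^2 + 7x. The coefficient of x^6 equals -trace(L) = -12, matching the sum of degrees. By the matrix-tree theorem the graph has (1/7) * product of the nonzero eigenvalues = 1 spanning tree. There is one zero in the spectrum, matching the 1 component.

x^7 - 12x^6 + 54x^5 - 114x^4 + 116x^3 - 52x^2 + 7x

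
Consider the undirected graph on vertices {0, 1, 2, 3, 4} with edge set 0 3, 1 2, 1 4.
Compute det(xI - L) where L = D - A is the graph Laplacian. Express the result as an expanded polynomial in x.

x^5 - 6x^4 + 11x^3 - 6x^2

Each diagonal entry of L is the vertex degree and each off-diagonal entry is -1 where an edge is present, 0 otherwise; in the order [0, 1, 2, 3, 4] the diagonal is [1, 2, 1, 1, 1]. L has integer entries, so p(x) = det(xI - L) has integer coefficients. Expanding the determinant yields x^5 - 6x^4 + 11x^3 - 6x^2. Since p(0) = det(-L) = 0, x divides p(x). There are 2 zeros in the spectrum, matching the 2 components.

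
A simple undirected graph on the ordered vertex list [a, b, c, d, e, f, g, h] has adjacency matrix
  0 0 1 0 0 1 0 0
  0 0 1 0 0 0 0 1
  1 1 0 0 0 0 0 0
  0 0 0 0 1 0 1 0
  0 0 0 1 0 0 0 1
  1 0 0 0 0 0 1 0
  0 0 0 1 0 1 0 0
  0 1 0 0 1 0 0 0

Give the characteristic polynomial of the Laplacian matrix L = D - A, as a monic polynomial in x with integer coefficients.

With the vertex order [a, b, c, d, e, f, g, h], the degrees are [2, 2, 2, 2, 2, 2, 2, 2], giving D = diag(2, 2, 2, 2, 2, 2, 2, 2) and L = D - A. Computing det(xI - L) by cofactor expansion (or equivalently via sum-over-permutations) gives x^8 - 16x^7 + 104x^6 - 352x^5 + 660x^4 - 672x^3 + 336x^2 - 64x. Since p(0) = det(-L) = 0, x divides p(x). The largest eigenvalue, 4, is at most the vertex count 8.

x^8 - 16x^7 + 104x^6 - 352x^5 + 660x^4 - 672x^3 + 336x^2 - 64x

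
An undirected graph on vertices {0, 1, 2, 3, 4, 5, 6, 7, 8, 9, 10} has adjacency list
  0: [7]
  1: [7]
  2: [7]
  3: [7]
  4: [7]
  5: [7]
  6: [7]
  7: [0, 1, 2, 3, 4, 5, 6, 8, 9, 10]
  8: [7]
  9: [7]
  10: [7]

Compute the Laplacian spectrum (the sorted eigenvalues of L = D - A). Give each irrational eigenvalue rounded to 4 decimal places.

With the vertex order [0, 1, 2, 3, 4, 5, 6, 7, 8, 9, 10], the degrees are [1, 1, 1, 1, 1, 1, 1, 10, 1, 1, 1], giving D = diag(1, 1, 1, 1, 1, 1, 1, 10, 1, 1, 1) and L = D - A. The multiplicity of 0 as a Laplacian eigenvalue equals the number of connected components.

[0, 1, 1, 1, 1, 1, 1, 1, 1, 1, 11]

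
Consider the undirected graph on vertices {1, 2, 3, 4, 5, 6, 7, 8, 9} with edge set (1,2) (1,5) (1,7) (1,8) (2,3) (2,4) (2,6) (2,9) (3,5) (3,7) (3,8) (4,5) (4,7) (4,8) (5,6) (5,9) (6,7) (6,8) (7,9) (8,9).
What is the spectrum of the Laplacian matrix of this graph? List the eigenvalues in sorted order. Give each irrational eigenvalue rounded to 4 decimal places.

Each diagonal entry of L is the vertex degree and each off-diagonal entry is -1 where an edge is present, 0 otherwise; in the order [1, 2, 3, 4, 5, 6, 7, 8, 9] the diagonal is [4, 5, 4, 4, 5, 4, 5, 5, 4]. The multiplicity of 0 as a Laplacian eigenvalue equals the number of connected components.

[0, 4, 4, 4, 4, 5, 5, 5, 9]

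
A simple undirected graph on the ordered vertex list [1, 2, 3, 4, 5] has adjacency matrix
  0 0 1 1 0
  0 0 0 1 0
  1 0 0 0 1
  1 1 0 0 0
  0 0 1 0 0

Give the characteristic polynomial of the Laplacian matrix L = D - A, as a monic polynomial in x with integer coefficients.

x^5 - 8x^4 + 21x^3 - 20x^2 + 5x

Each diagonal entry of L is the vertex degree and each off-diagonal entry is -1 where an edge is present, 0 otherwise; in the order [1, 2, 3, 4, 5] the diagonal is [2, 1, 2, 2, 1]. L has integer entries, so p(x) = det(xI - L) has integer coefficients. Expanding the determinant yields x^5 - 8x^4 + 21x^3 - 20x^2 + 5x. The constant term is 0 because L is singular (the all-ones vector lies in its kernel). There is one zero in the spectrum, matching the 1 component. The eigenvalues sum to 8, which equals trace(L) = 2|E|.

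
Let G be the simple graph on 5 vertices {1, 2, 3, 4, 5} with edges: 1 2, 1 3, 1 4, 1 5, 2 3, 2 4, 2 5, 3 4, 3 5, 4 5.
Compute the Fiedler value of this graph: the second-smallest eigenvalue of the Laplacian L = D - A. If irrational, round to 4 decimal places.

With the vertex order [1, 2, 3, 4, 5], the degrees are [4, 4, 4, 4, 4], giving D = diag(4, 4, 4, 4, 4) and L = D - A. Computing the eigenvalues of L and sorting gives [0, 5, 5, 5, 5]. The Fiedler value lambda_2 = 5 is strictly positive, so the graph is connected.

5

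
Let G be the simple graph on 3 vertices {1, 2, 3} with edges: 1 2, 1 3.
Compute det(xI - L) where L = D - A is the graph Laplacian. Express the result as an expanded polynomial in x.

With the vertex order [1, 2, 3], the degrees are [2, 1, 1], giving D = diag(2, 1, 1) and L = D - A. L has integer entries, so p(x) = det(xI - L) has integer coefficients. Expanding the determinant yields x^3 - 4x^2 + 3x. The coefficient of x^2 equals -trace(L) = -4, matching the sum of degrees.

x^3 - 4x^2 + 3x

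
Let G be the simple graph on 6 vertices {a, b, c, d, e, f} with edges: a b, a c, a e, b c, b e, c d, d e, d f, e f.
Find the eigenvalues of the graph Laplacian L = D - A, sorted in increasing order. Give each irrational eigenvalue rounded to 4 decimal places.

[0, 1.4384, 3, 4, 4, 5.5616]

With the vertex order [a, b, c, d, e, f], the degrees are [3, 3, 3, 3, 4, 2], giving D = diag(3, 3, 3, 3, 4, 2) and L = D - A. The multiplicity of 0 as a Laplacian eigenvalue equals the number of connected components. There is one zero in the spectrum, matching the 1 component.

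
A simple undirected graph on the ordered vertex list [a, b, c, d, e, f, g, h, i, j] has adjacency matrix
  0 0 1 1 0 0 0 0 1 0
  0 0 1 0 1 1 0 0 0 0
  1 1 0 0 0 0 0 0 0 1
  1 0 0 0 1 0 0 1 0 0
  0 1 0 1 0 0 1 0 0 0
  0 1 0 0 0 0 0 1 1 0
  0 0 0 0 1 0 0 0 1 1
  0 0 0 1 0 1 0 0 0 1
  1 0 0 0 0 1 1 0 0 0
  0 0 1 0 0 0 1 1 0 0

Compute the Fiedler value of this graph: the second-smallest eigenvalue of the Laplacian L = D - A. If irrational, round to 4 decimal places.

With the vertex order [a, b, c, d, e, f, g, h, i, j], the degrees are [3, 3, 3, 3, 3, 3, 3, 3, 3, 3], giving D = diag(3, 3, 3, 3, 3, 3, 3, 3, 3, 3) and L = D - A. Computing the eigenvalues of L and sorting gives [0, 2, 2, 2, 2, 2, 5, 5, 5, 5]. The Fiedler value lambda_2 = 2 is strictly positive, so the graph is connected. By the matrix-tree theorem the graph has (1/10) * product of the nonzero eigenvalues = 2000 spanning trees.

2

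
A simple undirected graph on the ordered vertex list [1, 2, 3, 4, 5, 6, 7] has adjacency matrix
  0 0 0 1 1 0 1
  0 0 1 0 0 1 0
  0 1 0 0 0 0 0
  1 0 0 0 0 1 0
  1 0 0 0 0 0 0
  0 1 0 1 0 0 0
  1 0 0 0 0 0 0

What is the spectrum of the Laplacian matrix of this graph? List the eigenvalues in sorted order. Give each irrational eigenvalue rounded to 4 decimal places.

With the vertex order [1, 2, 3, 4, 5, 6, 7], the degrees are [3, 2, 1, 2, 1, 2, 1], giving D = diag(3, 2, 1, 2, 1, 2, 1) and L = D - A. Since every row of L sums to 0, the all-ones vector is in the kernel and 0 is an eigenvalue. By the matrix-tree theorem the graph has (1/7) * product of the nonzero eigenvalues = 1 spanning tree.

[0, 0.2254, 1, 1, 2.1859, 3.3604, 4.2283]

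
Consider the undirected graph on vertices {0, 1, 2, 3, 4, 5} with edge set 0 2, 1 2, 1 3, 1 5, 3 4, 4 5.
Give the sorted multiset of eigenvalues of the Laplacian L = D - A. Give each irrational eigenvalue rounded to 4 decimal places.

Reading degrees in the order [0, 1, 2, 3, 4, 5] gives [1, 3, 2, 2, 2, 2]; set D = diag(1, 3, 2, 2, 2, 2) and form L = D - A. The multiplicity of 0 as a Laplacian eigenvalue equals the number of connected components. The single zero eigenvalue shows the graph is connected. There is one zero in the spectrum, matching the 1 component.

[0, 0.4384, 2, 2, 3, 4.5616]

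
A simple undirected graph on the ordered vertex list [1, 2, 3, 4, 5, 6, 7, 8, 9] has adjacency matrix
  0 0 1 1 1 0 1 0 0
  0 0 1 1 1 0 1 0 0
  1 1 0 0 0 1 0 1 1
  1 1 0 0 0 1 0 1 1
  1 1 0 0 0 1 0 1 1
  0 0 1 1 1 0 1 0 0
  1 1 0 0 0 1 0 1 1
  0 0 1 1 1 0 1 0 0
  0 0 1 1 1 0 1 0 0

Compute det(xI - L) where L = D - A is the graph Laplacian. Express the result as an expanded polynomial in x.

Each diagonal entry of L is the vertex degree and each off-diagonal entry is -1 where an edge is present, 0 otherwise; in the order [1, 2, 3, 4, 5, 6, 7, 8, 9] the diagonal is [4, 4, 5, 5, 5, 4, 5, 4, 4]. L has integer entries, so p(x) = det(xI - L) has integer coefficients. Expanding the determinant yields x^9 - 40x^8 + 690x^7 - 6720x^6 + 40485x^5 - 154704x^4 + 366560x^3 - 492800x^2 + 288000x. The coefficient of x^8 equals -trace(L) = -40, matching the sum of degrees.

x^9 - 40x^8 + 690x^7 - 6720x^6 + 40485x^5 - 154704x^4 + 366560x^3 - 492800x^2 + 288000x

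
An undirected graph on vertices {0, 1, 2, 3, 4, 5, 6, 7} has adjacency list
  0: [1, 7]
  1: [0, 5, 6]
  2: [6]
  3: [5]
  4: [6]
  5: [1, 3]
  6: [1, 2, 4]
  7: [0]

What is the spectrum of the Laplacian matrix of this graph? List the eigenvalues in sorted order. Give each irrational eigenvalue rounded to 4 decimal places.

Each diagonal entry of L is the vertex degree and each off-diagonal entry is -1 where an edge is present, 0 otherwise; in the order [0, 1, 2, 3, 4, 5, 6, 7] the diagonal is [2, 3, 1, 1, 1, 2, 3, 1]. Diagonalising L (or applying a numerical eigensolver to the 8x8 matrix) gives the spectrum above. The single zero eigenvalue shows the graph is connected. The eigenvalues sum to 14, which equals trace(L) = 2|E|.

[0, 0.3065, 0.3820, 1, 1.6703, 2.6180, 3.3297, 4.6935]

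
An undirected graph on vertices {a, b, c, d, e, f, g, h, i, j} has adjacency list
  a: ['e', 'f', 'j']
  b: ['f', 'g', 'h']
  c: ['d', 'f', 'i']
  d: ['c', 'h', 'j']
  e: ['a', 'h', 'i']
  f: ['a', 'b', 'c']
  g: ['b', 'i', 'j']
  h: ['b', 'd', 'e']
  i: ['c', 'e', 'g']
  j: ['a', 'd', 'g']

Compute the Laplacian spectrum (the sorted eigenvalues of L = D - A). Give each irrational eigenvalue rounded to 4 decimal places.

With the vertex order [a, b, c, d, e, f, g, h, i, j], the degrees are [3, 3, 3, 3, 3, 3, 3, 3, 3, 3], giving D = diag(3, 3, 3, 3, 3, 3, 3, 3, 3, 3) and L = D - A. The multiplicity of 0 as a Laplacian eigenvalue equals the number of connected components. The single zero eigenvalue shows the graph is connected. The largest eigenvalue, 5, is at most the vertex count 10. By the matrix-tree theorem the graph has (1/10) * product of the nonzero eigenvalues = 2000 spanning trees.

[0, 2, 2, 2, 2, 2, 5, 5, 5, 5]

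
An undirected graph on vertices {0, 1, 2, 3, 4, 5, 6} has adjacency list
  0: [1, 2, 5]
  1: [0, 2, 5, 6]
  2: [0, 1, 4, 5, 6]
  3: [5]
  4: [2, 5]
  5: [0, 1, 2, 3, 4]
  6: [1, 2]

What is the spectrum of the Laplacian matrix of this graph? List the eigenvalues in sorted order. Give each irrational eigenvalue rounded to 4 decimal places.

[0, 0.9241, 1.7639, 2.4328, 4.7789, 5.8643, 6.2361]

With the vertex order [0, 1, 2, 3, 4, 5, 6], the degrees are [3, 4, 5, 1, 2, 5, 2], giving D = diag(3, 4, 5, 1, 2, 5, 2) and L = D - A. Diagonalising L (or applying a numerical eigensolver to the 7x7 matrix) gives the spectrum above. The single zero eigenvalue shows the graph is connected.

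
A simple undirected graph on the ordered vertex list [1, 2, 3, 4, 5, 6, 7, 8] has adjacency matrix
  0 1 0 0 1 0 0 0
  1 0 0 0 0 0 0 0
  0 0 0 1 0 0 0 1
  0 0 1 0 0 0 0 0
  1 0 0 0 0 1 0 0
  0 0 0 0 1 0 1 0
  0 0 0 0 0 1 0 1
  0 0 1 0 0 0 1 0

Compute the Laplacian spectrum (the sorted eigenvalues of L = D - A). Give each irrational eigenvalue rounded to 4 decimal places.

With the vertex order [1, 2, 3, 4, 5, 6, 7, 8], the degrees are [2, 1, 2, 1, 2, 2, 2, 2], giving D = diag(2, 1, 2, 1, 2, 2, 2, 2) and L = D - A. The multiplicity of 0 as a Laplacian eigenvalue equals the number of connected components. The single zero eigenvalue shows the graph is connected. There is one zero in the spectrum, matching the 1 component.

[0, 0.1522, 0.5858, 1.2346, 2, 2.7654, 3.4142, 3.8478]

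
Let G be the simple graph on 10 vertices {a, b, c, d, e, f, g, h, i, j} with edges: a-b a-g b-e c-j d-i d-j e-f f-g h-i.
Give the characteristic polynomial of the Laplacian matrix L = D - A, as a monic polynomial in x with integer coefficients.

x^10 - 18x^9 + 136x^8 - 560x^7 + 1365x^6 - 2000x^5 + 1700x^4 - 750x^3 + 125x^2

With the vertex order [a, b, c, d, e, f, g, h, i, j], the degrees are [2, 2, 1, 2, 2, 2, 2, 1, 2, 2], giving D = diag(2, 2, 1, 2, 2, 2, 2, 1, 2, 2) and L = D - A. L has integer entries, so p(x) = det(xI - L) has integer coefficients. Expanding the determinant yields x^10 - 18x^9 + 136x^8 - 560x^7 + 1365x^6 - 2000x^5 + 1700x^4 - 750x^3 + 125x^2. The constant term is 0 because L is singular (the all-ones vector lies in its kernel). The largest eigenvalue, 3.6180, is at most the vertex count 10. There are 2 zeros in the spectrum, matching the 2 components.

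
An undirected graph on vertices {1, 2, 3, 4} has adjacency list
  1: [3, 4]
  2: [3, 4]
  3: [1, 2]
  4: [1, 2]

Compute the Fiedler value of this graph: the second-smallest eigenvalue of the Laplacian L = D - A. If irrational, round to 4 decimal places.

Reading degrees in the order [1, 2, 3, 4] gives [2, 2, 2, 2]; set D = diag(2, 2, 2, 2) and form L = D - A. The smallest Laplacian eigenvalue is always 0. The next one, lambda_2 = 2, measures how hard the graph is to disconnect: larger values mean better connectivity. The eigenvalues sum to 8, which equals trace(L) = 2|E|. The largest eigenvalue, 4, is at most the vertex count 4.

2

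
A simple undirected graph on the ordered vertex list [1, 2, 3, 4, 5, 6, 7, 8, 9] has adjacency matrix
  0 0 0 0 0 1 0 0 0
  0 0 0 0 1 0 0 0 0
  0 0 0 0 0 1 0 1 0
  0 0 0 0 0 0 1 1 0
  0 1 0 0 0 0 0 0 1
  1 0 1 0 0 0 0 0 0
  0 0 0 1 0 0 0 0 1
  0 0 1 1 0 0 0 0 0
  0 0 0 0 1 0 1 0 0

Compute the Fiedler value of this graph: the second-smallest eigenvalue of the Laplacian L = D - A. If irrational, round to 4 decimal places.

0.1206

Reading degrees in the order [1, 2, 3, 4, 5, 6, 7, 8, 9] gives [1, 1, 2, 2, 2, 2, 2, 2, 2]; set D = diag(1, 1, 2, 2, 2, 2, 2, 2, 2) and form L = D - A. Computing the eigenvalues of L and sorting gives [0, 0.1206, 0.4679, 1, 1.6527, 2.3473, 3, 3.5321, 3.8794]. The Fiedler value lambda_2 = 0.1206 is strictly positive, so the graph is connected. The eigenvalues sum to 16, which equals trace(L) = 2|E|.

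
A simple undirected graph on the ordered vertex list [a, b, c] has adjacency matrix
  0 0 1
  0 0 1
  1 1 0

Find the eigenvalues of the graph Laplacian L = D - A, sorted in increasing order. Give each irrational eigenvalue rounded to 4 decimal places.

[0, 1, 3]

With the vertex order [a, b, c], the degrees are [1, 1, 2], giving D = diag(1, 1, 2) and L = D - A. L is symmetric positive semidefinite, so every eigenvalue is real and nonnegative. The single zero eigenvalue shows the graph is connected. By the matrix-tree theorem the graph has (1/3) * product of the nonzero eigenvalues = 1 spanning tree.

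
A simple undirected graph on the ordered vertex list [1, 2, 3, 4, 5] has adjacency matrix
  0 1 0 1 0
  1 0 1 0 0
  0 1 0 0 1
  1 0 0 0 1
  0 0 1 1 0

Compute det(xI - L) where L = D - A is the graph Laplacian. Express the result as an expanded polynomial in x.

With the vertex order [1, 2, 3, 4, 5], the degrees are [2, 2, 2, 2, 2], giving D = diag(2, 2, 2, 2, 2) and L = D - A. Computing det(xI - L) by cofactor expansion (or equivalently via sum-over-permutations) gives x^5 - 10x^4 + 35x^3 - 50x^2 + 25x. The constant term is 0 because L is singular (the all-ones vector lies in its kernel). By the matrix-tree theorem the graph has (1/5) * product of the nonzero eigenvalues = 5 spanning trees. The eigenvalues sum to 10, which equals trace(L) = 2|E|.

x^5 - 10x^4 + 35x^3 - 50x^2 + 25x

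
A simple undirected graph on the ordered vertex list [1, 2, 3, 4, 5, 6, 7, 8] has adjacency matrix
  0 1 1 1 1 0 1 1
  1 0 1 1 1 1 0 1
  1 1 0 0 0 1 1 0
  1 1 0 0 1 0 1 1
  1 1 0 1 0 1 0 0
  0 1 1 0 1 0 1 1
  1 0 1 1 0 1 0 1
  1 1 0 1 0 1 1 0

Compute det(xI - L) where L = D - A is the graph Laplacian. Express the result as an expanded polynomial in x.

Reading degrees in the order [1, 2, 3, 4, 5, 6, 7, 8] gives [6, 6, 4, 5, 4, 5, 5, 5]; set D = diag(6, 6, 4, 5, 4, 5, 5, 5) and form L = D - A. L has integer entries, so p(x) = det(xI - L) has integer coefficients. Expanding the determinant yields x^8 - 40x^7 + 678x^6 - 6310x^5 + 34810x^4 - 113784x^3 + 203973x^2 - 154640x. The coefficient of x^7 equals -trace(L) = -40, matching the sum of degrees.

x^8 - 40x^7 + 678x^6 - 6310x^5 + 34810x^4 - 113784x^3 + 203973x^2 - 154640x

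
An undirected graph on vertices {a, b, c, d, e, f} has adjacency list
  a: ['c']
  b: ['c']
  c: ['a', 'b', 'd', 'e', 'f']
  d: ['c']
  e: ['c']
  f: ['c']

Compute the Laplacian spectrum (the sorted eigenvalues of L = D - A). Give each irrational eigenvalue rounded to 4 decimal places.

With the vertex order [a, b, c, d, e, f], the degrees are [1, 1, 5, 1, 1, 1], giving D = diag(1, 1, 5, 1, 1, 1) and L = D - A. Diagonalising L (or applying a numerical eigensolver to the 6x6 matrix) gives the spectrum above. The single zero eigenvalue shows the graph is connected. The largest eigenvalue, 6, is at most the vertex count 6. The eigenvalues sum to 10, which equals trace(L) = 2|E|.

[0, 1, 1, 1, 1, 6]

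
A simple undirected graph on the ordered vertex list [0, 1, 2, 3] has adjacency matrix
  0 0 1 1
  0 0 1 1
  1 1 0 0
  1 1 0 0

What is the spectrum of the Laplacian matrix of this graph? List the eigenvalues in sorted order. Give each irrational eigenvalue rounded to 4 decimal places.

[0, 2, 2, 4]

Each diagonal entry of L is the vertex degree and each off-diagonal entry is -1 where an edge is present, 0 otherwise; in the order [0, 1, 2, 3] the diagonal is [2, 2, 2, 2]. Diagonalising L (or applying a numerical eigensolver to the 4x4 matrix) gives the spectrum above. The single zero eigenvalue shows the graph is connected. There is one zero in the spectrum, matching the 1 component.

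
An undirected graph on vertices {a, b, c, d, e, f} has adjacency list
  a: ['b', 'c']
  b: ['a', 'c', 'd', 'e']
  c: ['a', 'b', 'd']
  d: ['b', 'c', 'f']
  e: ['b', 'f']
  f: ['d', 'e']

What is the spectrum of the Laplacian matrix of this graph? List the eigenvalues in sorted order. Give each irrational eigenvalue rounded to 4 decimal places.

[0, 1.1088, 2.2954, 3, 4.3174, 5.2784]

Reading degrees in the order [a, b, c, d, e, f] gives [2, 4, 3, 3, 2, 2]; set D = diag(2, 4, 3, 3, 2, 2) and form L = D - A. The multiplicity of 0 as a Laplacian eigenvalue equals the number of connected components. The single zero eigenvalue shows the graph is connected. The largest eigenvalue, 5.2784, is at most the vertex count 6.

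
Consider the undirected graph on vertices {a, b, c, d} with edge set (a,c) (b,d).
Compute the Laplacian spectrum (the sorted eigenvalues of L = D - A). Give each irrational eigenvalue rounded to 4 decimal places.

With the vertex order [a, b, c, d], the degrees are [1, 1, 1, 1], giving D = diag(1, 1, 1, 1) and L = D - A. L is symmetric positive semidefinite, so every eigenvalue is real and nonnegative. The 2 zero eigenvalues correspond to the 2 connected components. The eigenvalues sum to 4, which equals trace(L) = 2|E|.

[0, 0, 2, 2]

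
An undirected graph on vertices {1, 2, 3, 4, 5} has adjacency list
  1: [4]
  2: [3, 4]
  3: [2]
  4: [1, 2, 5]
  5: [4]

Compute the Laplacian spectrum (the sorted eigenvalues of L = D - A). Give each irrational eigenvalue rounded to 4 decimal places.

[0, 0.5188, 1, 2.3111, 4.1701]

Reading degrees in the order [1, 2, 3, 4, 5] gives [1, 2, 1, 3, 1]; set D = diag(1, 2, 1, 3, 1) and form L = D - A. Since every row of L sums to 0, the all-ones vector is in the kernel and 0 is an eigenvalue. By the matrix-tree theorem the graph has (1/5) * product of the nonzero eigenvalues = 1 spanning tree.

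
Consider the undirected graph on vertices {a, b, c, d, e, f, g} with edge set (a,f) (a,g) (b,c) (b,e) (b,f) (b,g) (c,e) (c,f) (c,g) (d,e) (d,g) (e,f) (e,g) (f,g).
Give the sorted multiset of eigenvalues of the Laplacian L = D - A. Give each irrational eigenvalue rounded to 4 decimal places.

[0, 1.7639, 2.2679, 5, 5.7321, 6.2361, 7]

Reading degrees in the order [a, b, c, d, e, f, g] gives [2, 4, 4, 2, 5, 5, 6]; set D = diag(2, 4, 4, 2, 5, 5, 6) and form L = D - A. Since every row of L sums to 0, the all-ones vector is in the kernel and 0 is an eigenvalue. There is one zero in the spectrum, matching the 1 component.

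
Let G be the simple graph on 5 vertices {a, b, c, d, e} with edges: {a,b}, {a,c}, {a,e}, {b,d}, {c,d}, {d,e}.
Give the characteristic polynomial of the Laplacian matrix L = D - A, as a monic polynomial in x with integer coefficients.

x^5 - 12x^4 + 51x^3 - 92x^2 + 60x

Reading degrees in the order [a, b, c, d, e] gives [3, 2, 2, 3, 2]; set D = diag(3, 2, 2, 3, 2) and form L = D - A. Computing det(xI - L) by cofactor expansion (or equivalently via sum-over-permutations) gives x^5 - 12x^4 + 51x^3 - 92x^2 + 60x. The coefficient of x^4 equals -trace(L) = -12, matching the sum of degrees. There is one zero in the spectrum, matching the 1 component. The eigenvalues sum to 12, which equals trace(L) = 2|E|.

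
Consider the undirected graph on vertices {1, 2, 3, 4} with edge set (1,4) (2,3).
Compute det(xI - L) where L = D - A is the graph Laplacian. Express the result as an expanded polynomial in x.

x^4 - 4x^3 + 4x^2

Reading degrees in the order [1, 2, 3, 4] gives [1, 1, 1, 1]; set D = diag(1, 1, 1, 1) and form L = D - A. L has integer entries, so p(x) = det(xI - L) has integer coefficients. Expanding the determinant yields x^4 - 4x^3 + 4x^2. The coefficient of x^3 equals -trace(L) = -4, matching the sum of degrees. There are 2 zeros in the spectrum, matching the 2 components.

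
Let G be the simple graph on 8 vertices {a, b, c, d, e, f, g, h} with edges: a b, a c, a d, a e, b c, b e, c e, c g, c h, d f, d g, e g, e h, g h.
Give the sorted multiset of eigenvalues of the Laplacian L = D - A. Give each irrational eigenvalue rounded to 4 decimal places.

[0, 0.6861, 2.3820, 2.9350, 4.6180, 4.9229, 6, 6.4560]

Each diagonal entry of L is the vertex degree and each off-diagonal entry is -1 where an edge is present, 0 otherwise; in the order [a, b, c, d, e, f, g, h] the diagonal is [4, 3, 5, 3, 5, 1, 4, 3]. Diagonalising L (or applying a numerical eigensolver to the 8x8 matrix) gives the spectrum above. The single zero eigenvalue shows the graph is connected. The eigenvalues sum to 28, which equals trace(L) = 2|E|.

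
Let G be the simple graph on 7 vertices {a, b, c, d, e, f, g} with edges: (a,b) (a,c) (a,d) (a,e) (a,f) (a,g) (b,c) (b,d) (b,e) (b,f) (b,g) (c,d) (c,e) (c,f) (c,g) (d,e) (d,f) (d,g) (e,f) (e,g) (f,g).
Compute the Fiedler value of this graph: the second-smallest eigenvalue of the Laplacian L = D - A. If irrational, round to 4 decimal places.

7

With the vertex order [a, b, c, d, e, f, g], the degrees are [6, 6, 6, 6, 6, 6, 6], giving D = diag(6, 6, 6, 6, 6, 6, 6) and L = D - A. The sorted Laplacian eigenvalues are [0, 7, 7, 7, 7, 7, 7]; the algebraic connectivity is the second entry, 7. There is one zero in the spectrum, matching the 1 component.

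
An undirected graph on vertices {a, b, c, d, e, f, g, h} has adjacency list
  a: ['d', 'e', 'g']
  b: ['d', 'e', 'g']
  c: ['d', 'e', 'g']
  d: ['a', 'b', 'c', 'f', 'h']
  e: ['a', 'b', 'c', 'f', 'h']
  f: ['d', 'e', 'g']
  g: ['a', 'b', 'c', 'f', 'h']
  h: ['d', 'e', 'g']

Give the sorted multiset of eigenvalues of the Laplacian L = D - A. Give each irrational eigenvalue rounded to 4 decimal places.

[0, 3, 3, 3, 3, 5, 5, 8]

Reading degrees in the order [a, b, c, d, e, f, g, h] gives [3, 3, 3, 5, 5, 3, 5, 3]; set D = diag(3, 3, 3, 5, 5, 3, 5, 3) and form L = D - A. Since every row of L sums to 0, the all-ones vector is in the kernel and 0 is an eigenvalue. The largest eigenvalue, 8, is at most the vertex count 8.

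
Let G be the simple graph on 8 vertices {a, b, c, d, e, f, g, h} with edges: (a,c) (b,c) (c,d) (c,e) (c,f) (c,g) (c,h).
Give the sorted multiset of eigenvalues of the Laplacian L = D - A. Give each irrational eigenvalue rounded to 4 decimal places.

With the vertex order [a, b, c, d, e, f, g, h], the degrees are [1, 1, 7, 1, 1, 1, 1, 1], giving D = diag(1, 1, 7, 1, 1, 1, 1, 1) and L = D - A. Diagonalising L (or applying a numerical eigensolver to the 8x8 matrix) gives the spectrum above. The single zero eigenvalue shows the graph is connected. By the matrix-tree theorem the graph has (1/8) * product of the nonzero eigenvalues = 1 spanning tree.

[0, 1, 1, 1, 1, 1, 1, 8]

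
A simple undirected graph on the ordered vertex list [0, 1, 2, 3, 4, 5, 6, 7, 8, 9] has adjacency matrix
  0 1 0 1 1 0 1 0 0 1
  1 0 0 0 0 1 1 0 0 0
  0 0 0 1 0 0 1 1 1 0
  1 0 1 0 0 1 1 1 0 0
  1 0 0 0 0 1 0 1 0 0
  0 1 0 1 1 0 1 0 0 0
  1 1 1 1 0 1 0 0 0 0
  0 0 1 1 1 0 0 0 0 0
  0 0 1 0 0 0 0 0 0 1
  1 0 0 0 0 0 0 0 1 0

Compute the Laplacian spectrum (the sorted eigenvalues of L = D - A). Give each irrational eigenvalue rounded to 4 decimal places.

[0, 0.9991, 1.9042, 2.4450, 3.1819, 4.0416, 4.6154, 5.3286, 6.3355, 7.1488]

With the vertex order [0, 1, 2, 3, 4, 5, 6, 7, 8, 9], the degrees are [5, 3, 4, 5, 3, 4, 5, 3, 2, 2], giving D = diag(5, 3, 4, 5, 3, 4, 5, 3, 2, 2) and L = D - A. L is symmetric positive semidefinite, so every eigenvalue is real and nonnegative. By the matrix-tree theorem the graph has (1/10) * product of the nonzero eigenvalues = 6663 spanning trees.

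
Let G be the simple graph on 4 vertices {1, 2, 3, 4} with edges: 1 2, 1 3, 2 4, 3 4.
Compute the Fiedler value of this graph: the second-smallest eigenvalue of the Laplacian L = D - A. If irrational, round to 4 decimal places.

Each diagonal entry of L is the vertex degree and each off-diagonal entry is -1 where an edge is present, 0 otherwise; in the order [1, 2, 3, 4] the diagonal is [2, 2, 2, 2]. The smallest Laplacian eigenvalue is always 0. The next one, lambda_2 = 2, measures how hard the graph is to disconnect: larger values mean better connectivity. There is one zero in the spectrum, matching the 1 component. The largest eigenvalue, 4, is at most the vertex count 4.

2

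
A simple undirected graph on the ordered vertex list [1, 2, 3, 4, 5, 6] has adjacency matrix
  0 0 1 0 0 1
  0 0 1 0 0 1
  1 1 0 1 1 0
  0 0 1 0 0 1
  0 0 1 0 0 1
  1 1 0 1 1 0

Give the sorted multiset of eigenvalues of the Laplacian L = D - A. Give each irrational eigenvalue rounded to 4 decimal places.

With the vertex order [1, 2, 3, 4, 5, 6], the degrees are [2, 2, 4, 2, 2, 4], giving D = diag(2, 2, 4, 2, 2, 4) and L = D - A. Since every row of L sums to 0, the all-ones vector is in the kernel and 0 is an eigenvalue. There is one zero in the spectrum, matching the 1 component.

[0, 2, 2, 2, 4, 6]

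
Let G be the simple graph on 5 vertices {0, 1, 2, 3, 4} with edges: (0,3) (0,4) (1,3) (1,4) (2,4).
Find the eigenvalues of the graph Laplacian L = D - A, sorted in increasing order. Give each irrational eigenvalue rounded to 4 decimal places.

[0, 0.8299, 2, 2.6889, 4.4812]

With the vertex order [0, 1, 2, 3, 4], the degrees are [2, 2, 1, 2, 3], giving D = diag(2, 2, 1, 2, 3) and L = D - A. Diagonalising L (or applying a numerical eigensolver to the 5x5 matrix) gives the spectrum above. The single zero eigenvalue shows the graph is connected. By the matrix-tree theorem the graph has (1/5) * product of the nonzero eigenvalues = 4 spanning trees. The eigenvalues sum to 10, which equals trace(L) = 2|E|.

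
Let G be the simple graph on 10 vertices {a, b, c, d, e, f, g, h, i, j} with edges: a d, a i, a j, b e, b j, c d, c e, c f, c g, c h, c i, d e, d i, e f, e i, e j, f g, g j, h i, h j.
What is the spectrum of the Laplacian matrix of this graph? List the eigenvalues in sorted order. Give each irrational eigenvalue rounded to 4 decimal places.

[0, 1.7226, 1.8269, 2.7092, 3.2767, 4.1518, 5.5846, 5.8415, 7.0804, 7.8064]

Each diagonal entry of L is the vertex degree and each off-diagonal entry is -1 where an edge is present, 0 otherwise; in the order [a, b, c, d, e, f, g, h, i, j] the diagonal is [3, 2, 6, 4, 6, 3, 3, 3, 5, 5]. L is symmetric positive semidefinite, so every eigenvalue is real and nonnegative. The eigenvalues sum to 40, which equals trace(L) = 2|E|.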